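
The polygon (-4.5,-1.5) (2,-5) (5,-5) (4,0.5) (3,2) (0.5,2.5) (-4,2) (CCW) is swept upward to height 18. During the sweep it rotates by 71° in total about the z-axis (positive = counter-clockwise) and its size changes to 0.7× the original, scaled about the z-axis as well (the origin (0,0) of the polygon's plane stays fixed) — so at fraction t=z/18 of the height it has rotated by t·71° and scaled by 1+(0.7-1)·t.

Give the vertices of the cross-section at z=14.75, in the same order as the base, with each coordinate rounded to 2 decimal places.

Cross-section at z=14.75: (-0.83,-3.48) (4.00,-0.71) (5.19,1.22) (1.27,2.76) (-0.09,2.72) (-1.40,1.31) (-2.87,-1.77)

t = z/height = 14.75/18 = 0.819444
s = 1 + (scale-1)·z/height = 1 + (0.7-1)·14.75/18 = 0.754167
θ = twist·z/height = 71°·14.75/18 = 58.1806° = 1.015442 rad
cos θ = 0.527244, sin θ = 0.849714 (intermediates below are computed at full precision and shown rounded to 5 d.p.)
v1: (-4.5,-1.5) → rotate → (-1.09803,-4.61458) → ×s → (-0.82810,-3.48016) → (-0.83,-3.48)
v2: (2,-5) → rotate → (5.30306,-0.93679) → ×s → (3.99939,-0.70650) → (4.00,-0.71)
v3: (5,-5) → rotate → (6.88479,1.61235) → ×s → (5.19228,1.21598) → (5.19,1.22)
v4: (4,0.5) → rotate → (1.68412,3.66248) → ×s → (1.27011,2.76212) → (1.27,2.76)
v5: (3,2) → rotate → (-0.11770,3.60363) → ×s → (-0.08876,2.71774) → (-0.09,2.72)
v6: (0.5,2.5) → rotate → (-1.86066,1.74297) → ×s → (-1.40325,1.31449) → (-1.40,1.31)
v7: (-4,2) → rotate → (-3.80840,-2.34437) → ×s → (-2.87217,-1.76804) → (-2.87,-1.77)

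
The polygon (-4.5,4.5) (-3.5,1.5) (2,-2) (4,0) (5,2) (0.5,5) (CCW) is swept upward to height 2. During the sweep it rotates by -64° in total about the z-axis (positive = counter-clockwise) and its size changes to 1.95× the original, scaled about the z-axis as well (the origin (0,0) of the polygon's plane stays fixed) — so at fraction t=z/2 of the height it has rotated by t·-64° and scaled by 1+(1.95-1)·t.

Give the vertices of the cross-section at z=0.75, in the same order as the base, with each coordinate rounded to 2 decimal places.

Cross-section at z=0.75: (-3.09,8.06) (-3.51,3.79) (1.37,-3.58) (4.96,-2.21) (7.30,-0.28) (3.38,5.92)

t = z/height = 0.75/2 = 0.375
s = 1 + (scale-1)·z/height = 1 + (1.95-1)·0.75/2 = 1.356250
θ = twist·z/height = -64°·0.75/2 = -24.0000° = -0.418879 rad
cos θ = 0.913545, sin θ = -0.406737 (intermediates below are computed at full precision and shown rounded to 5 d.p.)
v1: (-4.5,4.5) → rotate → (-2.28064,5.94127) → ×s → (-3.09312,8.05785) → (-3.09,8.06)
v2: (-3.5,1.5) → rotate → (-2.58730,2.79390) → ×s → (-3.50903,3.78922) → (-3.51,3.79)
v3: (2,-2) → rotate → (1.01362,-2.64056) → ×s → (1.37472,-3.58127) → (1.37,-3.58)
v4: (4,0) → rotate → (3.65418,-1.62695) → ×s → (4.95598,-2.20655) → (4.96,-2.21)
v5: (5,2) → rotate → (5.38120,-0.20659) → ×s → (7.29825,-0.28019) → (7.30,-0.28)
v6: (0.5,5) → rotate → (2.49046,4.36436) → ×s → (3.37768,5.91916) → (3.38,5.92)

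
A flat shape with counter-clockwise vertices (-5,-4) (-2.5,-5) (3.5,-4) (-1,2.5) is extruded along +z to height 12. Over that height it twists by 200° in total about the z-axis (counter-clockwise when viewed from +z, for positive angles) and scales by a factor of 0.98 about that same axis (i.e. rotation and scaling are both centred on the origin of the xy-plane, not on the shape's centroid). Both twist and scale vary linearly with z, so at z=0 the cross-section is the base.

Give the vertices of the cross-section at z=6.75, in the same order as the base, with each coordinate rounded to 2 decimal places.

Cross-section at z=6.75: (5.55,-3.05) (5.51,-0.39) (2.33,4.71) (-1.91,-1.86)

t = z/height = 6.75/12 = 0.5625
s = 1 + (scale-1)·z/height = 1 + (0.98-1)·6.75/12 = 0.988750
θ = twist·z/height = 200°·6.75/12 = 112.5000° = 1.963495 rad
cos θ = -0.382683, sin θ = 0.923880 (intermediates below are computed at full precision and shown rounded to 5 d.p.)
v1: (-5,-4) → rotate → (5.60894,-3.08866) → ×s → (5.54583,-3.05392) → (5.55,-3.05)
v2: (-2.5,-5) → rotate → (5.57611,-0.39628) → ×s → (5.51338,-0.39182) → (5.51,-0.39)
v3: (3.5,-4) → rotate → (2.35613,4.76431) → ×s → (2.32962,4.71071) → (2.33,4.71)
v4: (-1,2.5) → rotate → (-1.92702,-1.88059) → ×s → (-1.90534,-1.85943) → (-1.91,-1.86)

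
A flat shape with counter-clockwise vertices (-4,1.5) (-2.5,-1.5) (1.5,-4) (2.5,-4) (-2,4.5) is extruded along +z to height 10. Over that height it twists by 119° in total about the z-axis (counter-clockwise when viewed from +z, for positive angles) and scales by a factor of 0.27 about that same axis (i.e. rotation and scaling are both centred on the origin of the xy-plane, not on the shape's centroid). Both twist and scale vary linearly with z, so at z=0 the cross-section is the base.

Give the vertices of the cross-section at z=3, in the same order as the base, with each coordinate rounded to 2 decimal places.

t = z/height = 3/10 = 0.3
s = 1 + (scale-1)·z/height = 1 + (0.27-1)·3/10 = 0.781000
θ = twist·z/height = 119°·3/10 = 35.7000° = 0.623083 rad
cos θ = 0.812084, sin θ = 0.583541 (intermediates below are computed at full precision and shown rounded to 5 d.p.)
v1: (-4,1.5) → rotate → (-4.12365,-1.11604) → ×s → (-3.22057,-0.87163) → (-3.22,-0.87)
v2: (-2.5,-1.5) → rotate → (-1.15490,-2.67698) → ×s → (-0.90197,-2.09072) → (-0.90,-2.09)
v3: (1.5,-4) → rotate → (3.55229,-2.37302) → ×s → (2.77434,-1.85333) → (2.77,-1.85)
v4: (2.5,-4) → rotate → (4.36437,-1.78948) → ×s → (3.40858,-1.39758) → (3.41,-1.40)
v5: (-2,4.5) → rotate → (-4.25010,2.48729) → ×s → (-3.31933,1.94258) → (-3.32,1.94)

Cross-section at z=3: (-3.22,-0.87) (-0.90,-2.09) (2.77,-1.85) (3.41,-1.40) (-3.32,1.94)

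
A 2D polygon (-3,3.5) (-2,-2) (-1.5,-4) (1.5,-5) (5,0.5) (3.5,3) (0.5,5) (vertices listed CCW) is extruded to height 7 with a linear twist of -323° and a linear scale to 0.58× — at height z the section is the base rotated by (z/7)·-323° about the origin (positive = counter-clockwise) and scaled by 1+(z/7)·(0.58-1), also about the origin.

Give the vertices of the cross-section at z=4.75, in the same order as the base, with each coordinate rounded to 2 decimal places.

t = z/height = 4.75/7 = 0.678571
s = 1 + (scale-1)·z/height = 1 + (0.58-1)·4.75/7 = 0.715000
θ = twist·z/height = -323°·4.75/7 = -219.1786° = -3.825388 rad
cos θ = -0.775181, sin θ = 0.631739 (intermediates below are computed at full precision and shown rounded to 5 d.p.)
v1: (-3,3.5) → rotate → (0.11445,-4.60835) → ×s → (0.08183,-3.29497) → (0.08,-3.29)
v2: (-2,-2) → rotate → (2.81384,0.28688) → ×s → (2.01190,0.20512) → (2.01,0.21)
v3: (-1.5,-4) → rotate → (3.68973,2.15311) → ×s → (2.63816,1.53948) → (2.64,1.54)
v4: (1.5,-5) → rotate → (1.99593,4.82351) → ×s → (1.42709,3.44881) → (1.43,3.45)
v5: (5,0.5) → rotate → (-4.19177,2.77111) → ×s → (-2.99712,1.98134) → (-3.00,1.98)
v6: (3.5,3) → rotate → (-4.60835,-0.11445) → ×s → (-3.29497,-0.08183) → (-3.29,-0.08)
v7: (0.5,5) → rotate → (-3.54629,-3.56003) → ×s → (-2.53560,-2.54542) → (-2.54,-2.55)

Cross-section at z=4.75: (0.08,-3.29) (2.01,0.21) (2.64,1.54) (1.43,3.45) (-3.00,1.98) (-3.29,-0.08) (-2.54,-2.55)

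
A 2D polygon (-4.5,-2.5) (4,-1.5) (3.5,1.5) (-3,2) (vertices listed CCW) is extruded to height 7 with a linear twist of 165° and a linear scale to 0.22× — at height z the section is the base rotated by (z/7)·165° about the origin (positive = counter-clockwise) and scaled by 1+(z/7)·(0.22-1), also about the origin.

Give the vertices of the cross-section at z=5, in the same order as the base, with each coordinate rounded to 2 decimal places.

Cross-section at z=5: (1.91,-1.24) (-0.24,1.88) (-1.31,1.06) (-0.16,-1.59)

t = z/height = 5/7 = 0.714286
s = 1 + (scale-1)·z/height = 1 + (0.22-1)·5/7 = 0.442857
θ = twist·z/height = 165°·5/7 = 117.8571° = 2.056995 rad
cos θ = -0.467269, sin θ = 0.884115 (intermediates below are computed at full precision and shown rounded to 5 d.p.)
v1: (-4.5,-2.5) → rotate → (4.31300,-2.81035) → ×s → (1.91004,-1.24458) → (1.91,-1.24)
v2: (4,-1.5) → rotate → (-0.54290,4.23736) → ×s → (-0.24043,1.87655) → (-0.24,1.88)
v3: (3.5,1.5) → rotate → (-2.96161,2.39350) → ×s → (-1.31157,1.05998) → (-1.31,1.06)
v4: (-3,2) → rotate → (-0.36642,-3.58688) → ×s → (-0.16227,-1.58848) → (-0.16,-1.59)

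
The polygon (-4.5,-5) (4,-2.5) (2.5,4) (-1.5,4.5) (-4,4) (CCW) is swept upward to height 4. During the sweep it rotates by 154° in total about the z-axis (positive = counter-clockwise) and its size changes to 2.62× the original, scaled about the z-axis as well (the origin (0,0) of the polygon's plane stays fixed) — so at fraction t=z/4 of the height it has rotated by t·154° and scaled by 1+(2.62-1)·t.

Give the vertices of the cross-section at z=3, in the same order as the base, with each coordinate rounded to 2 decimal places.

t = z/height = 3/4 = 0.75
s = 1 + (scale-1)·z/height = 1 + (2.62-1)·3/4 = 2.215000
θ = twist·z/height = 154°·3/4 = 115.5000° = 2.015855 rad
cos θ = -0.430511, sin θ = 0.902585 (intermediates below are computed at full precision and shown rounded to 5 d.p.)
v1: (-4.5,-5) → rotate → (6.45023,-1.90908) → ×s → (14.28725,-4.22861) → (14.29,-4.23)
v2: (4,-2.5) → rotate → (0.53442,4.68662) → ×s → (1.18374,10.38086) → (1.18,10.38)
v3: (2.5,4) → rotate → (-4.68662,0.53442) → ×s → (-10.38086,1.18374) → (-10.38,1.18)
v4: (-1.5,4.5) → rotate → (-3.41587,-3.29118) → ×s → (-7.56615,-7.28996) → (-7.57,-7.29)
v5: (-4,4) → rotate → (-1.88830,-5.33239) → ×s → (-4.18258,-11.81123) → (-4.18,-11.81)

Cross-section at z=3: (14.29,-4.23) (1.18,10.38) (-10.38,1.18) (-7.57,-7.29) (-4.18,-11.81)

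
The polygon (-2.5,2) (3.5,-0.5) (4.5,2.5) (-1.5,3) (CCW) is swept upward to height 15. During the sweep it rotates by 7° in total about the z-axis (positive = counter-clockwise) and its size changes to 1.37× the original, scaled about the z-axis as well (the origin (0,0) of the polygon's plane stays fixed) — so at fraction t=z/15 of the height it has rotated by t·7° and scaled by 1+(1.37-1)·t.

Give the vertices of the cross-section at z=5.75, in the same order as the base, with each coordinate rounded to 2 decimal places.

t = z/height = 5.75/15 = 0.383333
s = 1 + (scale-1)·z/height = 1 + (1.37-1)·5.75/15 = 1.141833
θ = twist·z/height = 7°·5.75/15 = 2.6833° = 0.046833 rad
cos θ = 0.998904, sin θ = 0.046816 (intermediates below are computed at full precision and shown rounded to 5 d.p.)
v1: (-2.5,2) → rotate → (-2.59089,1.88077) → ×s → (-2.95837,2.14752) → (-2.96,2.15)
v2: (3.5,-0.5) → rotate → (3.51957,-0.33560) → ×s → (4.01876,-0.38319) → (4.02,-0.38)
v3: (4.5,2.5) → rotate → (4.37803,2.70793) → ×s → (4.99898,3.09201) → (5.00,3.09)
v4: (-1.5,3) → rotate → (-1.63880,2.92649) → ×s → (-1.87124,3.34156) → (-1.87,3.34)

Cross-section at z=5.75: (-2.96,2.15) (4.02,-0.38) (5.00,3.09) (-1.87,3.34)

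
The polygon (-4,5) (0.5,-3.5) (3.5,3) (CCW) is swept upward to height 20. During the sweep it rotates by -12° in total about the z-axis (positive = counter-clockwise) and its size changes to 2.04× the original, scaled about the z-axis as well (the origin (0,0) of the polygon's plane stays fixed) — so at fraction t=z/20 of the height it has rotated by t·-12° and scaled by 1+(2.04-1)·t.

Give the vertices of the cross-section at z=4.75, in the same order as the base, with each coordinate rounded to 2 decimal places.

t = z/height = 4.75/20 = 0.2375
s = 1 + (scale-1)·z/height = 1 + (2.04-1)·4.75/20 = 1.247000
θ = twist·z/height = -12°·4.75/20 = -2.8500° = -0.049742 rad
cos θ = 0.998763, sin θ = -0.049721 (intermediates below are computed at full precision and shown rounded to 5 d.p.)
v1: (-4,5) → rotate → (-3.74645,5.19270) → ×s → (-4.67182,6.47530) → (-4.67,6.48)
v2: (0.5,-3.5) → rotate → (0.32536,-3.52053) → ×s → (0.40572,-4.39010) → (0.41,-4.39)
v3: (3.5,3) → rotate → (3.64484,2.82226) → ×s → (4.54511,3.51936) → (4.55,3.52)

Cross-section at z=4.75: (-4.67,6.48) (0.41,-4.39) (4.55,3.52)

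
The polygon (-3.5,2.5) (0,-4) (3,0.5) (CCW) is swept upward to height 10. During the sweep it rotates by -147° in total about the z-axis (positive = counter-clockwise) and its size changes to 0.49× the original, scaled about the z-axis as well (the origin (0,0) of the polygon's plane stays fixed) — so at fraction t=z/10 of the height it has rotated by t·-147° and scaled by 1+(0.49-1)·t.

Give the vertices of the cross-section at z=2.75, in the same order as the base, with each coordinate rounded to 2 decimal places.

Cross-section at z=2.75: (-0.90,3.59) (-2.23,-2.62) (2.24,-1.35)

t = z/height = 2.75/10 = 0.275
s = 1 + (scale-1)·z/height = 1 + (0.49-1)·2.75/10 = 0.859750
θ = twist·z/height = -147°·2.75/10 = -40.4250° = -0.705549 rad
cos θ = 0.761255, sin θ = -0.648452 (intermediates below are computed at full precision and shown rounded to 5 d.p.)
v1: (-3.5,2.5) → rotate → (-1.04326,4.17272) → ×s → (-0.89695,3.58750) → (-0.90,3.59)
v2: (0,-4) → rotate → (-2.59381,-3.04502) → ×s → (-2.23003,-2.61796) → (-2.23,-2.62)
v3: (3,0.5) → rotate → (2.60799,-1.56473) → ×s → (2.24222,-1.34528) → (2.24,-1.35)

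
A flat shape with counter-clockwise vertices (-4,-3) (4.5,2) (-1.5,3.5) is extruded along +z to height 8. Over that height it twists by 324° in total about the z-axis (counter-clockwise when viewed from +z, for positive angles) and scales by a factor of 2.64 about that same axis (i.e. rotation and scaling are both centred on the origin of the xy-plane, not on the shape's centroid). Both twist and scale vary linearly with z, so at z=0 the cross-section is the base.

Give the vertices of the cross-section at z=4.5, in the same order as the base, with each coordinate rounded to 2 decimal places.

t = z/height = 4.5/8 = 0.5625
s = 1 + (scale-1)·z/height = 1 + (2.64-1)·4.5/8 = 1.922500
θ = twist·z/height = 324°·4.5/8 = 182.2500° = 3.180863 rad
cos θ = -0.999229, sin θ = -0.039260 (intermediates below are computed at full precision and shown rounded to 5 d.p.)
v1: (-4,-3) → rotate → (3.87914,3.15473) → ×s → (7.45764,6.06496) → (7.46,6.06)
v2: (4.5,2) → rotate → (-4.41801,-2.17513) → ×s → (-8.49363,-4.18168) → (-8.49,-4.18)
v3: (-1.5,3.5) → rotate → (1.63625,-3.43841) → ×s → (3.14570,-6.61035) → (3.15,-6.61)

Cross-section at z=4.5: (7.46,6.06) (-8.49,-4.18) (3.15,-6.61)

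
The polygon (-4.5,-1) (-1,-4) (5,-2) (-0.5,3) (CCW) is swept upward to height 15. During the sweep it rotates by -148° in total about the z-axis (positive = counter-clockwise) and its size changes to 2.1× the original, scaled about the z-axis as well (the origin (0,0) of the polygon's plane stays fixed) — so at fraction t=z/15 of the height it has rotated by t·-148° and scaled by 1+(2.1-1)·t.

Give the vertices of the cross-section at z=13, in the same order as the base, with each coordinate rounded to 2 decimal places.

Cross-section at z=13: (3.91,8.11) (-4.92,6.37) (-9.12,-5.25) (5.21,-2.86)

t = z/height = 13/15 = 0.866667
s = 1 + (scale-1)·z/height = 1 + (2.1-1)·13/15 = 1.953333
θ = twist·z/height = -148°·13/15 = -128.2667° = -2.238676 rad
cos θ = -0.619322, sin θ = -0.785137 (intermediates below are computed at full precision and shown rounded to 5 d.p.)
v1: (-4.5,-1) → rotate → (2.00181,4.15244) → ×s → (3.91021,8.11110) → (3.91,8.11)
v2: (-1,-4) → rotate → (-2.52122,3.26243) → ×s → (-4.92479,6.37261) → (-4.92,6.37)
v3: (5,-2) → rotate → (-4.66689,-2.68704) → ×s → (-9.11598,-5.24868) → (-9.12,-5.25)
v4: (-0.5,3) → rotate → (2.66507,-1.46540) → ×s → (5.20577,-2.86241) → (5.21,-2.86)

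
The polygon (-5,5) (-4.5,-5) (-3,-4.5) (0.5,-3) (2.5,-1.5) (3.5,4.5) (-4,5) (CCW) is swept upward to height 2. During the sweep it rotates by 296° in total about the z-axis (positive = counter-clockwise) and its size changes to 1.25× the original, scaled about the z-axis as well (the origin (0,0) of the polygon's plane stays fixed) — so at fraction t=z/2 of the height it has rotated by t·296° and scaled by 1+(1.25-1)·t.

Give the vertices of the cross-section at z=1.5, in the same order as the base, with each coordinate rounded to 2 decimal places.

t = z/height = 1.5/2 = 0.75
s = 1 + (scale-1)·z/height = 1 + (1.25-1)·1.5/2 = 1.187500
θ = twist·z/height = 296°·1.5/2 = 222.0000° = 3.874631 rad
cos θ = -0.743145, sin θ = -0.669131 (intermediates below are computed at full precision and shown rounded to 5 d.p.)
v1: (-5,5) → rotate → (7.06138,-0.37007) → ×s → (8.38539,-0.43946) → (8.39,-0.44)
v2: (-4.5,-5) → rotate → (-0.00150,6.72681) → ×s → (-0.00178,7.98809) → (0.00,7.99)
v3: (-3,-4.5) → rotate → (-0.78165,5.35154) → ×s → (-0.92821,6.35496) → (-0.93,6.35)
v4: (0.5,-3) → rotate → (-2.37896,1.89487) → ×s → (-2.82502,2.25016) → (-2.83,2.25)
v5: (2.5,-1.5) → rotate → (-2.86156,-0.55811) → ×s → (-3.39810,-0.66275) → (-3.40,-0.66)
v6: (3.5,4.5) → rotate → (0.41008,-5.68611) → ×s → (0.48697,-6.75225) → (0.49,-6.75)
v7: (-4,5) → rotate → (6.31823,-1.03920) → ×s → (7.50290,-1.23405) → (7.50,-1.23)

Cross-section at z=1.5: (8.39,-0.44) (0.00,7.99) (-0.93,6.35) (-2.83,2.25) (-3.40,-0.66) (0.49,-6.75) (7.50,-1.23)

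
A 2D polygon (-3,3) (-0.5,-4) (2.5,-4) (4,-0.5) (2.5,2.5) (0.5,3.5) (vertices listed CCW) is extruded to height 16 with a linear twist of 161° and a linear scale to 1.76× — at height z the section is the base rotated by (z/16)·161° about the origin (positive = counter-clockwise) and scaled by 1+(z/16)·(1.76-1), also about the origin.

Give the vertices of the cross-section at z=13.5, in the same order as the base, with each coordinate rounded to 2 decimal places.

t = z/height = 13.5/16 = 0.84375
s = 1 + (scale-1)·z/height = 1 + (1.76-1)·13.5/16 = 1.641250
θ = twist·z/height = 161°·13.5/16 = 135.8438° = 2.370921 rad
cos θ = -0.717443, sin θ = 0.696617 (intermediates below are computed at full precision and shown rounded to 5 d.p.)
v1: (-3,3) → rotate → (0.06248,-4.24218) → ×s → (0.10254,-6.96248) → (0.10,-6.96)
v2: (-0.5,-4) → rotate → (3.14519,2.52146) → ×s → (5.16205,4.13835) → (5.16,4.14)
v3: (2.5,-4) → rotate → (0.99286,4.61131) → ×s → (1.62954,7.56832) → (1.63,7.57)
v4: (4,-0.5) → rotate → (-2.52146,3.14519) → ×s → (-4.13835,5.16205) → (-4.14,5.16)
v5: (2.5,2.5) → rotate → (-3.53515,-0.05206) → ×s → (-5.80207,-0.08545) → (-5.80,-0.09)
v6: (0.5,3.5) → rotate → (-2.79688,-2.16274) → ×s → (-4.59038,-3.54960) → (-4.59,-3.55)

Cross-section at z=13.5: (0.10,-6.96) (5.16,4.14) (1.63,7.57) (-4.14,5.16) (-5.80,-0.09) (-4.59,-3.55)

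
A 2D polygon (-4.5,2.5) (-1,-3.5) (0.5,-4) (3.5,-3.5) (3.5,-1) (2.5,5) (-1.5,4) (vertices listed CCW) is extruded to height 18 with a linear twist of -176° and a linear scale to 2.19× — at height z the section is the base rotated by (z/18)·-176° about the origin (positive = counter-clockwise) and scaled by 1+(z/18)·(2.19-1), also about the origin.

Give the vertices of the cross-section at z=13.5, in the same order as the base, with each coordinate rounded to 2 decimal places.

Cross-section at z=13.5: (9.21,3.16) (-3.66,5.84) (-6.26,4.36) (-9.35,-0.49) (-5.84,-3.66) (3.87,-9.85) (7.53,-2.96)

t = z/height = 13.5/18 = 0.75
s = 1 + (scale-1)·z/height = 1 + (2.19-1)·13.5/18 = 1.892500
θ = twist·z/height = -176°·13.5/18 = -132.0000° = -2.303835 rad
cos θ = -0.669131, sin θ = -0.743145 (intermediates below are computed at full precision and shown rounded to 5 d.p.)
v1: (-4.5,2.5) → rotate → (4.86895,1.67133) → ×s → (9.21449,3.16298) → (9.21,3.16)
v2: (-1,-3.5) → rotate → (-1.93188,3.08510) → ×s → (-3.65608,5.83856) → (-3.66,5.84)
v3: (0.5,-4) → rotate → (-3.30714,2.30495) → ×s → (-6.25877,4.36212) → (-6.26,4.36)
v4: (3.5,-3.5) → rotate → (-4.94296,-0.25905) → ×s → (-9.35456,-0.49025) → (-9.35,-0.49)
v5: (3.5,-1) → rotate → (-3.08510,-1.93188) → ×s → (-5.83856,-3.65608) → (-5.84,-3.66)
v6: (2.5,5) → rotate → (2.04290,-5.20352) → ×s → (3.86618,-9.84765) → (3.87,-9.85)
v7: (-1.5,4) → rotate → (3.97628,-1.56181) → ×s → (7.52510,-2.95572) → (7.53,-2.96)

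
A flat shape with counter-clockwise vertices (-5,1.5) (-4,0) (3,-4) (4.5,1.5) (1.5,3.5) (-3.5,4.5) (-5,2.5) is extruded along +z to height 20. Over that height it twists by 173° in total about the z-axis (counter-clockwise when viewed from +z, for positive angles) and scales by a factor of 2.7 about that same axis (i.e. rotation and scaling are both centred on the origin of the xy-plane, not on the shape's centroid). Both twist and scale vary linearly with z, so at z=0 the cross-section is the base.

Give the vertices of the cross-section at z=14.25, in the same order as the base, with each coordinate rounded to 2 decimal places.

t = z/height = 14.25/20 = 0.7125
s = 1 + (scale-1)·z/height = 1 + (2.7-1)·14.25/20 = 2.211250
θ = twist·z/height = 173°·14.25/20 = 123.2625° = 2.151336 rad
cos θ = -0.548476, sin θ = 0.836167 (intermediates below are computed at full precision and shown rounded to 5 d.p.)
v1: (-5,1.5) → rotate → (1.48813,-5.00355) → ×s → (3.29062,-11.06409) → (3.29,-11.06)
v2: (-4,0) → rotate → (2.19390,-3.34467) → ×s → (4.85127,-7.39589) → (4.85,-7.40)
v3: (3,-4) → rotate → (1.69924,4.70240) → ×s → (3.75744,10.39819) → (3.76,10.40)
v4: (4.5,1.5) → rotate → (-3.72239,2.94004) → ×s → (-8.23114,6.50115) → (-8.23,6.50)
v5: (1.5,3.5) → rotate → (-3.74930,-0.66542) → ×s → (-8.29063,-1.47140) → (-8.29,-1.47)
v6: (-3.5,4.5) → rotate → (-1.84308,-5.39472) → ×s → (-4.07552,-11.92908) → (-4.08,-11.93)
v7: (-5,2.5) → rotate → (0.65196,-5.55202) → ×s → (1.44165,-12.27691) → (1.44,-12.28)

Cross-section at z=14.25: (3.29,-11.06) (4.85,-7.40) (3.76,10.40) (-8.23,6.50) (-8.29,-1.47) (-4.08,-11.93) (1.44,-12.28)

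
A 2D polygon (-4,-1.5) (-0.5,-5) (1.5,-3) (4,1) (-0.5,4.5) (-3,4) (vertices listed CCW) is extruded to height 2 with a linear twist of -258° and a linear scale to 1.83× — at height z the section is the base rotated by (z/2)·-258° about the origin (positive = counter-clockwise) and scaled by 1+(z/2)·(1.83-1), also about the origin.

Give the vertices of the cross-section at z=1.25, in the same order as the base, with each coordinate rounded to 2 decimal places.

t = z/height = 1.25/2 = 0.625
s = 1 + (scale-1)·z/height = 1 + (1.83-1)·1.25/2 = 1.518750
θ = twist·z/height = -258°·1.25/2 = -161.2500° = -2.814343 rad
cos θ = -0.946930, sin θ = -0.321439 (intermediates below are computed at full precision and shown rounded to 5 d.p.)
v1: (-4,-1.5) → rotate → (3.30556,2.70615) → ×s → (5.02032,4.10997) → (5.02,4.11)
v2: (-0.5,-5) → rotate → (-1.13373,4.89537) → ×s → (-1.72186,7.43484) → (-1.72,7.43)
v3: (1.5,-3) → rotate → (-2.38471,2.35863) → ×s → (-3.62178,3.58217) → (-3.62,3.58)
v4: (4,1) → rotate → (-3.46628,-2.23269) → ×s → (-5.26441,-3.39089) → (-5.26,-3.39)
v5: (-0.5,4.5) → rotate → (1.91994,-4.10047) → ×s → (2.91591,-6.22758) → (2.92,-6.23)
v6: (-3,4) → rotate → (4.12655,-2.82340) → ×s → (6.26720,-4.28804) → (6.27,-4.29)

Cross-section at z=1.25: (5.02,4.11) (-1.72,7.43) (-3.62,3.58) (-5.26,-3.39) (2.92,-6.23) (6.27,-4.29)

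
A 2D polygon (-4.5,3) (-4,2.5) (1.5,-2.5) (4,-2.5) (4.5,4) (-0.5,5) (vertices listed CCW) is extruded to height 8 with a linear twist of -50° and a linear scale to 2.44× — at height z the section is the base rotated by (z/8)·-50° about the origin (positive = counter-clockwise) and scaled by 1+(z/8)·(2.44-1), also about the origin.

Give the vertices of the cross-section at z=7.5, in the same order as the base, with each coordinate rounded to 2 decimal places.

t = z/height = 7.5/8 = 0.9375
s = 1 + (scale-1)·z/height = 1 + (2.44-1)·7.5/8 = 2.350000
θ = twist·z/height = -50°·7.5/8 = -46.8750° = -0.818123 rad
cos θ = 0.683592, sin θ = -0.729864 (intermediates below are computed at full precision and shown rounded to 5 d.p.)
v1: (-4.5,3) → rotate → (-0.88657,5.33517) → ×s → (-2.08345,12.53764) → (-2.08,12.54)
v2: (-4,2.5) → rotate → (-0.90971,4.62844) → ×s → (-2.13782,10.87683) → (-2.14,10.88)
v3: (1.5,-2.5) → rotate → (-0.79927,-2.80378) → ×s → (-1.87829,-6.58888) → (-1.88,-6.59)
v4: (4,-2.5) → rotate → (0.90971,-4.62844) → ×s → (2.13782,-10.87683) → (2.14,-10.88)
v5: (4.5,4) → rotate → (5.99562,-0.55002) → ×s → (14.08971,-1.29254) → (14.09,-1.29)
v6: (-0.5,5) → rotate → (3.30752,3.78289) → ×s → (7.77268,8.88980) → (7.77,8.89)

Cross-section at z=7.5: (-2.08,12.54) (-2.14,10.88) (-1.88,-6.59) (2.14,-10.88) (14.09,-1.29) (7.77,8.89)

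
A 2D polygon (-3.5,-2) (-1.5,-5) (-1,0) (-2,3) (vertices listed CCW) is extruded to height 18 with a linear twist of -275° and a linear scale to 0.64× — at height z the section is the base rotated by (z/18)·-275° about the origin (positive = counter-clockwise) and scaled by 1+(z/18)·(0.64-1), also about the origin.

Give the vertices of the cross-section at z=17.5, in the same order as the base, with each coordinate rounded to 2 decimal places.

t = z/height = 17.5/18 = 0.972222
s = 1 + (scale-1)·z/height = 1 + (0.64-1)·17.5/18 = 0.650000
θ = twist·z/height = -275°·17.5/18 = -267.3611° = -4.666332 rad
cos θ = -0.046041, sin θ = 0.998940 (intermediates below are computed at full precision and shown rounded to 5 d.p.)
v1: (-3.5,-2) → rotate → (2.15902,-3.40421) → ×s → (1.40336,-2.21273) → (1.40,-2.21)
v2: (-1.5,-5) → rotate → (5.06376,-1.26820) → ×s → (3.29144,-0.82433) → (3.29,-0.82)
v3: (-1,0) → rotate → (0.04604,-0.99894) → ×s → (0.02993,-0.64931) → (0.03,-0.65)
v4: (-2,3) → rotate → (-2.90474,-2.13600) → ×s → (-1.88808,-1.38840) → (-1.89,-1.39)

Cross-section at z=17.5: (1.40,-2.21) (3.29,-0.82) (0.03,-0.65) (-1.89,-1.39)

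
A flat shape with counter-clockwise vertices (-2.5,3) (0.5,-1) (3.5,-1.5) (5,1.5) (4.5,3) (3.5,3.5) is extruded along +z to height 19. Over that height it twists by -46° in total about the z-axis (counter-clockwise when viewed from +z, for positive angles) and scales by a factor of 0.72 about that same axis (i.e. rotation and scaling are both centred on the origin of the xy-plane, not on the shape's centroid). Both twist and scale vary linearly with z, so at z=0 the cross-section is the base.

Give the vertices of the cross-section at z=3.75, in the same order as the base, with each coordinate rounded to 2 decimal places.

t = z/height = 3.75/19 = 0.197368
s = 1 + (scale-1)·z/height = 1 + (0.72-1)·3.75/19 = 0.944737
θ = twist·z/height = -46°·3.75/19 = -9.0789° = -0.158458 rad
cos θ = 0.987472, sin θ = -0.157795 (intermediates below are computed at full precision and shown rounded to 5 d.p.)
v1: (-2.5,3) → rotate → (-1.99529,3.35690) → ×s → (-1.88503,3.17139) → (-1.89,3.17)
v2: (0.5,-1) → rotate → (0.33594,-1.06637) → ×s → (0.31738,-1.00744) → (0.32,-1.01)
v3: (3.5,-1.5) → rotate → (3.21946,-2.03349) → ×s → (3.04154,-1.92111) → (3.04,-1.92)
v4: (5,1.5) → rotate → (5.17405,0.69223) → ×s → (4.88812,0.65398) → (4.89,0.65)
v5: (4.5,3) → rotate → (4.91701,2.25234) → ×s → (4.64528,2.12787) → (4.65,2.13)
v6: (3.5,3.5) → rotate → (4.00843,2.90387) → ×s → (3.78692,2.74339) → (3.79,2.74)

Cross-section at z=3.75: (-1.89,3.17) (0.32,-1.01) (3.04,-1.92) (4.89,0.65) (4.65,2.13) (3.79,2.74)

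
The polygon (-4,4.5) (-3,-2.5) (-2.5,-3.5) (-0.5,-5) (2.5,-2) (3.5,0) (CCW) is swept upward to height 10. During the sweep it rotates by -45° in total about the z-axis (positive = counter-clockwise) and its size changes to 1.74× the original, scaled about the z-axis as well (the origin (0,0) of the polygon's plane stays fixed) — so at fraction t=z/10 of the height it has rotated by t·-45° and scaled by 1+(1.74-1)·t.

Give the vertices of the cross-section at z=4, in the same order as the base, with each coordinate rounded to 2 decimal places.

Cross-section at z=4: (-3.13,7.15) (-4.70,-1.88) (-4.48,-3.31) (-2.62,-5.96) (2.28,-3.47) (4.31,-1.40)

t = z/height = 4/10 = 0.4
s = 1 + (scale-1)·z/height = 1 + (1.74-1)·4/10 = 1.296000
θ = twist·z/height = -45°·4/10 = -18.0000° = -0.314159 rad
cos θ = 0.951057, sin θ = -0.309017 (intermediates below are computed at full precision and shown rounded to 5 d.p.)
v1: (-4,4.5) → rotate → (-2.41365,5.51582) → ×s → (-3.12809,7.14851) → (-3.13,7.15)
v2: (-3,-2.5) → rotate → (-3.62571,-1.45059) → ×s → (-4.69892,-1.87997) → (-4.70,-1.88)
v3: (-2.5,-3.5) → rotate → (-3.45920,-2.55616) → ×s → (-4.48312,-3.31278) → (-4.48,-3.31)
v4: (-0.5,-5) → rotate → (-2.02061,-4.60077) → ×s → (-2.61871,-5.96260) → (-2.62,-5.96)
v5: (2.5,-2) → rotate → (1.75961,-2.67466) → ×s → (2.28045,-3.46635) → (2.28,-3.47)
v6: (3.5,0) → rotate → (3.32870,-1.08156) → ×s → (4.31399,-1.40170) → (4.31,-1.40)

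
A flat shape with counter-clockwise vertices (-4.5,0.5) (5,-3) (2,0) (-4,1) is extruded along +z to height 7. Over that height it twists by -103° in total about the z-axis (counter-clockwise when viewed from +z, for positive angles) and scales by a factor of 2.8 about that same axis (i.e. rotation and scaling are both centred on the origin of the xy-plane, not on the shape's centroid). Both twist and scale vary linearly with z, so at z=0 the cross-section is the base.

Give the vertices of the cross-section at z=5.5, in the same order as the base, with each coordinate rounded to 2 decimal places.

Cross-section at z=5.5: (-0.52,10.92) (-5.25,-13.06) (0.76,-4.77) (0.86,9.92)

t = z/height = 5.5/7 = 0.785714
s = 1 + (scale-1)·z/height = 1 + (2.8-1)·5.5/7 = 2.414286
θ = twist·z/height = -103°·5.5/7 = -80.9286° = -1.412470 rad
cos θ = 0.157666, sin θ = -0.987493 (intermediates below are computed at full precision and shown rounded to 5 d.p.)
v1: (-4.5,0.5) → rotate → (-0.21575,4.52255) → ×s → (-0.52088,10.91873) → (-0.52,10.92)
v2: (5,-3) → rotate → (-2.17415,-5.41046) → ×s → (-5.24902,-13.06240) → (-5.25,-13.06)
v3: (2,0) → rotate → (0.31533,-1.97499) → ×s → (0.76130,-4.76818) → (0.76,-4.77)
v4: (-4,1) → rotate → (0.35683,4.10764) → ×s → (0.86149,9.91701) → (0.86,9.92)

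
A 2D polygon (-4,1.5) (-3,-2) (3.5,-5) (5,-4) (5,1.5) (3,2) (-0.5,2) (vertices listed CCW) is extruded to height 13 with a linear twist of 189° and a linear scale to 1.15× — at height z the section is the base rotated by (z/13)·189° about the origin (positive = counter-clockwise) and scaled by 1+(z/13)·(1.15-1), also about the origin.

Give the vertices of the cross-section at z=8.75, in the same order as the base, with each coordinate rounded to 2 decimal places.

Cross-section at z=8.75: (1.35,-4.51) (3.75,-1.30) (2.05,6.40) (0.18,7.05) (-4.64,3.39) (-3.75,1.30) (-1.42,-1.77)

t = z/height = 8.75/13 = 0.673077
s = 1 + (scale-1)·z/height = 1 + (1.15-1)·8.75/13 = 1.100962
θ = twist·z/height = 189°·8.75/13 = 127.2115° = 2.220260 rad
cos θ = -0.604760, sin θ = 0.796408 (intermediates below are computed at full precision and shown rounded to 5 d.p.)
v1: (-4,1.5) → rotate → (1.22443,-4.09277) → ×s → (1.34805,-4.50598) → (1.35,-4.51)
v2: (-3,-2) → rotate → (3.40709,-1.17971) → ×s → (3.75108,-1.29881) → (3.75,-1.30)
v3: (3.5,-5) → rotate → (1.86538,5.81123) → ×s → (2.05371,6.39794) → (2.05,6.40)
v4: (5,-4) → rotate → (0.16184,6.40108) → ×s → (0.17817,7.04734) → (0.18,7.05)
v5: (5,1.5) → rotate → (-4.21841,3.07490) → ×s → (-4.64431,3.38535) → (-4.64,3.39)
v6: (3,2) → rotate → (-3.40709,1.17971) → ×s → (-3.75108,1.29881) → (-3.75,1.30)
v7: (-0.5,2) → rotate → (-1.29044,-1.60772) → ×s → (-1.42072,-1.77004) → (-1.42,-1.77)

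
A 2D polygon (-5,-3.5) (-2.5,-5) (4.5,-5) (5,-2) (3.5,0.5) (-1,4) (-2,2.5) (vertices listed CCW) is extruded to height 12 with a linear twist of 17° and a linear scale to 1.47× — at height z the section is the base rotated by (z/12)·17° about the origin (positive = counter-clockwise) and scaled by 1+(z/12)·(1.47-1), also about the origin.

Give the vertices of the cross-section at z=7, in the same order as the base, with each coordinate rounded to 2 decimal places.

t = z/height = 7/12 = 0.583333
s = 1 + (scale-1)·z/height = 1 + (1.47-1)·7/12 = 1.274167
θ = twist·z/height = 17°·7/12 = 9.9167° = 0.173078 rad
cos θ = 0.985059, sin θ = 0.172216 (intermediates below are computed at full precision and shown rounded to 5 d.p.)
v1: (-5,-3.5) → rotate → (-4.32254,-4.30879) → ×s → (-5.50764,-5.49011) → (-5.51,-5.49)
v2: (-2.5,-5) → rotate → (-1.60157,-5.35584) → ×s → (-2.04067,-6.82423) → (-2.04,-6.82)
v3: (4.5,-5) → rotate → (5.29384,-4.15033) → ×s → (6.74524,-5.28821) → (6.75,-5.29)
v4: (5,-2) → rotate → (5.26973,-1.10904) → ×s → (6.71451,-1.41310) → (6.71,-1.41)
v5: (3.5,0.5) → rotate → (3.36160,1.09528) → ×s → (4.28324,1.39557) → (4.28,1.40)
v6: (-1,4) → rotate → (-1.67392,3.76802) → ×s → (-2.13286,4.80109) → (-2.13,4.80)
v7: (-2,2.5) → rotate → (-2.40066,2.11822) → ×s → (-3.05884,2.69896) → (-3.06,2.70)

Cross-section at z=7: (-5.51,-5.49) (-2.04,-6.82) (6.75,-5.29) (6.71,-1.41) (4.28,1.40) (-2.13,4.80) (-3.06,2.70)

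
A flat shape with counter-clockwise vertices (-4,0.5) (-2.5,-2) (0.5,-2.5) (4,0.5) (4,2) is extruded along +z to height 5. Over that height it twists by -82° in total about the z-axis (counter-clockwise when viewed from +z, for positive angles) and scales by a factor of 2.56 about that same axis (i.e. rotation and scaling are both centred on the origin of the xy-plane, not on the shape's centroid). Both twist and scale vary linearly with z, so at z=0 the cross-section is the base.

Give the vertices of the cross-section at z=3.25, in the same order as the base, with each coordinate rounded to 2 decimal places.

Cross-section at z=3.25: (-4.01,7.06) (-6.24,1.63) (-3.44,-3.82) (5.62,-5.86) (8.04,-4.05)

t = z/height = 3.25/5 = 0.65
s = 1 + (scale-1)·z/height = 1 + (2.56-1)·3.25/5 = 2.014000
θ = twist·z/height = -82°·3.25/5 = -53.3000° = -0.930260 rad
cos θ = 0.597625, sin θ = -0.801776 (intermediates below are computed at full precision and shown rounded to 5 d.p.)
v1: (-4,0.5) → rotate → (-1.98961,3.50592) → ×s → (-4.00708,7.06091) → (-4.01,7.06)
v2: (-2.5,-2) → rotate → (-3.09761,0.80919) → ×s → (-6.23859,1.62971) → (-6.24,1.63)
v3: (0.5,-2.5) → rotate → (-1.70563,-1.89495) → ×s → (-3.43513,-3.81643) → (-3.44,-3.82)
v4: (4,0.5) → rotate → (2.79139,-2.90829) → ×s → (5.62186,-5.85730) → (5.62,-5.86)
v5: (4,2) → rotate → (3.99405,-2.01185) → ×s → (8.04402,-4.05187) → (8.04,-4.05)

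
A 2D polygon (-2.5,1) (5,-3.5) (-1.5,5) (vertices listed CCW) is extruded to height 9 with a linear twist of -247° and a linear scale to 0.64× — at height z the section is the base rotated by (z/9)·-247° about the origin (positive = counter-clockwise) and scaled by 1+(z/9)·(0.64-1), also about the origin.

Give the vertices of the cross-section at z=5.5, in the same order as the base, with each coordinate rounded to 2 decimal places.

t = z/height = 5.5/9 = 0.611111
s = 1 + (scale-1)·z/height = 1 + (0.64-1)·5.5/9 = 0.780000
θ = twist·z/height = -247°·5.5/9 = -150.9444° = -2.634478 rad
cos θ = -0.874149, sin θ = -0.485657 (intermediates below are computed at full precision and shown rounded to 5 d.p.)
v1: (-2.5,1) → rotate → (2.67103,0.33999) → ×s → (2.08340,0.26520) → (2.08,0.27)
v2: (5,-3.5) → rotate → (-6.07055,0.63124) → ×s → (-4.73503,0.49236) → (-4.74,0.49)
v3: (-1.5,5) → rotate → (3.73951,-3.64226) → ×s → (2.91682,-2.84096) → (2.92,-2.84)

Cross-section at z=5.5: (2.08,0.27) (-4.74,0.49) (2.92,-2.84)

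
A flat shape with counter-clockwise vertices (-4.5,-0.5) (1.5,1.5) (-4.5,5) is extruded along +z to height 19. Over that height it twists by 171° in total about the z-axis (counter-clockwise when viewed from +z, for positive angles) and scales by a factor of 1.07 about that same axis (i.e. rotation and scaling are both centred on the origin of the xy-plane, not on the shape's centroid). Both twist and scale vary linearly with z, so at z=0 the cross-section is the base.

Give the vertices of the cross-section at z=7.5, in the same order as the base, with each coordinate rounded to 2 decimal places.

Cross-section at z=7.5: (-1.29,-4.47) (-0.83,2.01) (-6.52,-2.31)

t = z/height = 7.5/19 = 0.394737
s = 1 + (scale-1)·z/height = 1 + (1.07-1)·7.5/19 = 1.027632
θ = twist·z/height = 171°·7.5/19 = 67.5000° = 1.178097 rad
cos θ = 0.382683, sin θ = 0.923880 (intermediates below are computed at full precision and shown rounded to 5 d.p.)
v1: (-4.5,-0.5) → rotate → (-1.26014,-4.34880) → ×s → (-1.29496,-4.46896) → (-1.29,-4.47)
v2: (1.5,1.5) → rotate → (-0.81179,1.95984) → ×s → (-0.83423,2.01400) → (-0.83,2.01)
v3: (-4.5,5) → rotate → (-6.34147,-2.24404) → ×s → (-6.51670,-2.30605) → (-6.52,-2.31)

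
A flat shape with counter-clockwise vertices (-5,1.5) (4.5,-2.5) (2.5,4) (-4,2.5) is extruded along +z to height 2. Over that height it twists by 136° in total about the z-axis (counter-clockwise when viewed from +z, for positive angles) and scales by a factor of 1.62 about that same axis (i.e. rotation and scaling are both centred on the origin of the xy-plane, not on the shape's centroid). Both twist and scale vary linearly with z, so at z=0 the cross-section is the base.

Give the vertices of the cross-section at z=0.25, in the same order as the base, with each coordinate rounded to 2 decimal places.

t = z/height = 0.25/2 = 0.125
s = 1 + (scale-1)·z/height = 1 + (1.62-1)·0.25/2 = 1.077500
θ = twist·z/height = 136°·0.25/2 = 17.0000° = 0.296706 rad
cos θ = 0.956305, sin θ = 0.292372 (intermediates below are computed at full precision and shown rounded to 5 d.p.)
v1: (-5,1.5) → rotate → (-5.22008,-0.02740) → ×s → (-5.62464,-0.02952) → (-5.62,-0.03)
v2: (4.5,-2.5) → rotate → (5.03430,-1.07509) → ×s → (5.42446,-1.15841) → (5.42,-1.16)
v3: (2.5,4) → rotate → (1.22128,4.55615) → ×s → (1.31592,4.90925) → (1.32,4.91)
v4: (-4,2.5) → rotate → (-4.55615,1.22128) → ×s → (-4.90925,1.31592) → (-4.91,1.32)

Cross-section at z=0.25: (-5.62,-0.03) (5.42,-1.16) (1.32,4.91) (-4.91,1.32)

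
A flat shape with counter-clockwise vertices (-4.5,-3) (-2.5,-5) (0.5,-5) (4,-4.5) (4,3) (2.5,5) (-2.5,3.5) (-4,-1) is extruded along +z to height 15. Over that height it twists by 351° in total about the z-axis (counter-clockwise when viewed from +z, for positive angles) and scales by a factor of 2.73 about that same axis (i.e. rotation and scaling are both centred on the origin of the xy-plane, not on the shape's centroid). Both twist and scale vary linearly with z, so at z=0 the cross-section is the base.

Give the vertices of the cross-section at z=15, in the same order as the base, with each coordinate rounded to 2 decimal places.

t = z/height = 15/15 = 1
s = 1 + (scale-1)·z/height = 1 + (2.73-1)·15/15 = 2.730000
θ = twist·z/height = 351°·15/15 = 351.0000° = 6.126106 rad
cos θ = 0.987688, sin θ = -0.156434 (intermediates below are computed at full precision and shown rounded to 5 d.p.)
v1: (-4.5,-3) → rotate → (-4.91390,-2.25911) → ×s → (-13.41495,-6.16737) → (-13.41,-6.17)
v2: (-2.5,-5) → rotate → (-3.25139,-4.54736) → ×s → (-8.87630,-12.41428) → (-8.88,-12.41)
v3: (0.5,-5) → rotate → (-0.28833,-5.01666) → ×s → (-0.78714,-13.69548) → (-0.79,-13.70)
v4: (4,-4.5) → rotate → (3.24680,-5.07034) → ×s → (8.86376,-13.84202) → (8.86,-13.84)
v5: (4,3) → rotate → (4.42006,2.33733) → ×s → (12.06675,6.38090) → (12.07,6.38)
v6: (2.5,5) → rotate → (3.25139,4.54736) → ×s → (8.87630,12.41428) → (8.88,12.41)
v7: (-2.5,3.5) → rotate → (-1.92170,3.84800) → ×s → (-5.24624,10.50503) → (-5.25,10.51)
v8: (-4,-1) → rotate → (-4.10719,-0.36195) → ×s → (-11.21262,-0.98812) → (-11.21,-0.99)

Cross-section at z=15: (-13.41,-6.17) (-8.88,-12.41) (-0.79,-13.70) (8.86,-13.84) (12.07,6.38) (8.88,12.41) (-5.25,10.51) (-11.21,-0.99)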